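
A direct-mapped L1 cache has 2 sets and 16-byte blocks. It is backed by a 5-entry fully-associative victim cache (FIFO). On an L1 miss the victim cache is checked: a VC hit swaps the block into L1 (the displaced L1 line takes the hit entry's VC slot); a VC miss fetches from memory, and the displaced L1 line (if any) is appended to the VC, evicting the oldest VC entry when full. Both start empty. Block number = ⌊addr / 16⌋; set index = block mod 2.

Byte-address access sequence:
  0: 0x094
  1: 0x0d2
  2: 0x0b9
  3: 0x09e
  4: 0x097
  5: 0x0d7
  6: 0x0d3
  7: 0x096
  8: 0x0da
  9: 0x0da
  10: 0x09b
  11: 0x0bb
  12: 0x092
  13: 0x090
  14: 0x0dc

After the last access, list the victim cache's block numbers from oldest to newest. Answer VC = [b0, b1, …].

VC = [11, 9]

#0 0x94→b9/s1 MISS; vc=[]
#1 0xd2→b13/s1 MISS; vc=[9]
#2 0xb9→b11/s1 MISS; vc=[9,13]
#3 0x9e→b9/s1 VC-HIT; vc=[11,13]
#4 0x97→b9/s1 L1-HIT; vc=[11,13]
#5 0xd7→b13/s1 VC-HIT; vc=[11,9]
#6 0xd3→b13/s1 L1-HIT; vc=[11,9]
#7 0x96→b9/s1 VC-HIT; vc=[11,13]
#8 0xda→b13/s1 VC-HIT; vc=[11,9]
#9 0xda→b13/s1 L1-HIT; vc=[11,9]
#10 0x9b→b9/s1 VC-HIT; vc=[11,13]
#11 0xbb→b11/s1 VC-HIT; vc=[9,13]
#12 0x92→b9/s1 VC-HIT; vc=[11,13]
#13 0x90→b9/s1 L1-HIT; vc=[11,13]
#14 0xdc→b13/s1 VC-HIT; vc=[11,9]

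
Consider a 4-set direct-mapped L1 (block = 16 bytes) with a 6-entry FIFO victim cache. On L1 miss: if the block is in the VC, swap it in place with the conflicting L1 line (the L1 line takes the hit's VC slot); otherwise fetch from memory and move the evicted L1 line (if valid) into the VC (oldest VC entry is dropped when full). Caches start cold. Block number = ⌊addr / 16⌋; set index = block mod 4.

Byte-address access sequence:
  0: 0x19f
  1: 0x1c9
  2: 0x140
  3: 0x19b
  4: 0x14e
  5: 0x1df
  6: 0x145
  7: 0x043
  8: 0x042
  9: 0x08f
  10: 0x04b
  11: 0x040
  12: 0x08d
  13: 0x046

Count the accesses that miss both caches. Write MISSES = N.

  [0] addr=0x19f blk=25 s=1: MISS | VC []
  [1] addr=0x1c9 blk=28 s=0: MISS | VC []
  [2] addr=0x140 blk=20 s=0: MISS | VC [28]
  [3] addr=0x19b blk=25 s=1: L1-HIT | VC [28]
  [4] addr=0x14e blk=20 s=0: L1-HIT | VC [28]
  [5] addr=0x1df blk=29 s=1: MISS | VC [28, 25]
  [6] addr=0x145 blk=20 s=0: L1-HIT | VC [28, 25]
  [7] addr=0x43 blk=4 s=0: MISS | VC [28, 25, 20]
  [8] addr=0x42 blk=4 s=0: L1-HIT | VC [28, 25, 20]
  [9] addr=0x8f blk=8 s=0: MISS | VC [28, 25, 20, 4]
  [10] addr=0x4b blk=4 s=0: VC-HIT | VC [28, 25, 20, 8]
  [11] addr=0x40 blk=4 s=0: L1-HIT | VC [28, 25, 20, 8]
  [12] addr=0x8d blk=8 s=0: VC-HIT | VC [28, 25, 20, 4]
  [13] addr=0x46 blk=4 s=0: VC-HIT | VC [28, 25, 20, 8]

MISSES = 6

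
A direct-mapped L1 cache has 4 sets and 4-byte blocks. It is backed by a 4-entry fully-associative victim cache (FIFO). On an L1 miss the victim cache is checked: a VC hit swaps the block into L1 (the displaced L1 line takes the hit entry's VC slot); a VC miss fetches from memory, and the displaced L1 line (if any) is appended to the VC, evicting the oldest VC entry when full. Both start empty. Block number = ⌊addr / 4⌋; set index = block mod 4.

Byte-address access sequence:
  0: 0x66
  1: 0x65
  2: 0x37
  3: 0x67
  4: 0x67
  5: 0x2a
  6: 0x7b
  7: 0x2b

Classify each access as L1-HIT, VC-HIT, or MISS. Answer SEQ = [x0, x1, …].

SEQ = [MISS, L1-HIT, MISS, VC-HIT, L1-HIT, MISS, MISS, VC-HIT]

0: 0x66 (blk 25, set 1) → MISS  vc=[]
1: 0x65 (blk 25, set 1) → L1-HIT  vc=[]
2: 0x37 (blk 13, set 1) → MISS  vc=[25]
3: 0x67 (blk 25, set 1) → VC-HIT  vc=[13]
4: 0x67 (blk 25, set 1) → L1-HIT  vc=[13]
5: 0x2a (blk 10, set 2) → MISS  vc=[13]
6: 0x7b (blk 30, set 2) → MISS  vc=[13, 10]
7: 0x2b (blk 10, set 2) → VC-HIT  vc=[13, 30]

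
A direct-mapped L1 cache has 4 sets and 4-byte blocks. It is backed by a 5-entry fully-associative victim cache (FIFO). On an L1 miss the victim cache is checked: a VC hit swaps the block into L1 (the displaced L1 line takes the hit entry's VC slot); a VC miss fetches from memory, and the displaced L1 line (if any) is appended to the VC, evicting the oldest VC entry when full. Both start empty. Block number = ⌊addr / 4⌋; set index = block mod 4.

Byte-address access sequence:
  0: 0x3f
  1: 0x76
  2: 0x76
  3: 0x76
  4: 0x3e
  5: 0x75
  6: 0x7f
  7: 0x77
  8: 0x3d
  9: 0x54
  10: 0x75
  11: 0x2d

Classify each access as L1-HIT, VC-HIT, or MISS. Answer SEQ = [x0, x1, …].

0: 0x3f (blk 15, set 3) → MISS  vc=[]
1: 0x76 (blk 29, set 1) → MISS  vc=[]
2: 0x76 (blk 29, set 1) → L1-HIT  vc=[]
3: 0x76 (blk 29, set 1) → L1-HIT  vc=[]
4: 0x3e (blk 15, set 3) → L1-HIT  vc=[]
5: 0x75 (blk 29, set 1) → L1-HIT  vc=[]
6: 0x7f (blk 31, set 3) → MISS  vc=[15]
7: 0x77 (blk 29, set 1) → L1-HIT  vc=[15]
8: 0x3d (blk 15, set 3) → VC-HIT  vc=[31]
9: 0x54 (blk 21, set 1) → MISS  vc=[31, 29]
10: 0x75 (blk 29, set 1) → VC-HIT  vc=[31, 21]
11: 0x2d (blk 11, set 3) → MISS  vc=[31, 21, 15]

SEQ = [MISS, MISS, L1-HIT, L1-HIT, L1-HIT, L1-HIT, MISS, L1-HIT, VC-HIT, MISS, VC-HIT, MISS]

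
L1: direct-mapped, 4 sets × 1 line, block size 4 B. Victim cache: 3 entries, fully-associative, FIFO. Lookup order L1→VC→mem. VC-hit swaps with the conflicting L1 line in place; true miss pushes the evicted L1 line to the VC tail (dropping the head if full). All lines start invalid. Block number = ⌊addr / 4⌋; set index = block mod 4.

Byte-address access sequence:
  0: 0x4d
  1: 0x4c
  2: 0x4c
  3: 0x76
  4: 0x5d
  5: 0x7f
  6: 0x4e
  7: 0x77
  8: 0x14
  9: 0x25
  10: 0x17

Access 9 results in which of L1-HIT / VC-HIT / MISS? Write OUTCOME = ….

#0 0x4d→b19/s3 MISS; vc=[]
#1 0x4c→b19/s3 L1-HIT; vc=[]
#2 0x4c→b19/s3 L1-HIT; vc=[]
#3 0x76→b29/s1 MISS; vc=[]
#4 0x5d→b23/s3 MISS; vc=[19]
#5 0x7f→b31/s3 MISS; vc=[19,23]
#6 0x4e→b19/s3 VC-HIT; vc=[31,23]
#7 0x77→b29/s1 L1-HIT; vc=[31,23]
#8 0x14→b5/s1 MISS; vc=[31,23,29]
#9 0x25→b9/s1 MISS; vc=[23,29,5]
#10 0x17→b5/s1 VC-HIT; vc=[23,29,9]

OUTCOME = MISS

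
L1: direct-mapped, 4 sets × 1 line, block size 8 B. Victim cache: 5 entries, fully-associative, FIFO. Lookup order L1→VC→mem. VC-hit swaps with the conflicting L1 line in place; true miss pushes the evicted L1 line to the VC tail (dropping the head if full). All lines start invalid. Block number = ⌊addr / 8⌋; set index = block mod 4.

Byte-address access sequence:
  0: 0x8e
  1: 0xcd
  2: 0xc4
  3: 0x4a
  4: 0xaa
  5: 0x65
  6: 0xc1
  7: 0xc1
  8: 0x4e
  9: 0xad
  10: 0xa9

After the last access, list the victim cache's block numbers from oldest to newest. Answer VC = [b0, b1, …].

VC = [17, 25, 9, 12]

  [0] addr=0x8e blk=17 s=1: MISS | VC []
  [1] addr=0xcd blk=25 s=1: MISS | VC [17]
  [2] addr=0xc4 blk=24 s=0: MISS | VC [17]
  [3] addr=0x4a blk=9 s=1: MISS | VC [17, 25]
  [4] addr=0xaa blk=21 s=1: MISS | VC [17, 25, 9]
  [5] addr=0x65 blk=12 s=0: MISS | VC [17, 25, 9, 24]
  [6] addr=0xc1 blk=24 s=0: VC-HIT | VC [17, 25, 9, 12]
  [7] addr=0xc1 blk=24 s=0: L1-HIT | VC [17, 25, 9, 12]
  [8] addr=0x4e blk=9 s=1: VC-HIT | VC [17, 25, 21, 12]
  [9] addr=0xad blk=21 s=1: VC-HIT | VC [17, 25, 9, 12]
  [10] addr=0xa9 blk=21 s=1: L1-HIT | VC [17, 25, 9, 12]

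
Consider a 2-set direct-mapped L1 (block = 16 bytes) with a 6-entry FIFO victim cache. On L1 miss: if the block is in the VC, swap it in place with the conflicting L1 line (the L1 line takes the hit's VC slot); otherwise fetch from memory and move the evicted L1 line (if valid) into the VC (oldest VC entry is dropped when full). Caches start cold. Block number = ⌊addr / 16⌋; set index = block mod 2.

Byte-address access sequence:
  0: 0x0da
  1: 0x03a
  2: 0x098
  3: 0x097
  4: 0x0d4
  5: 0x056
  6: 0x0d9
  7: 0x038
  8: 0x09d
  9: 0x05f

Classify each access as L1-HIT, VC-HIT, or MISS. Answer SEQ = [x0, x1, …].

#0 0xda→b13/s1 MISS; vc=[]
#1 0x3a→b3/s1 MISS; vc=[13]
#2 0x98→b9/s1 MISS; vc=[13,3]
#3 0x97→b9/s1 L1-HIT; vc=[13,3]
#4 0xd4→b13/s1 VC-HIT; vc=[9,3]
#5 0x56→b5/s1 MISS; vc=[9,3,13]
#6 0xd9→b13/s1 VC-HIT; vc=[9,3,5]
#7 0x38→b3/s1 VC-HIT; vc=[9,13,5]
#8 0x9d→b9/s1 VC-HIT; vc=[3,13,5]
#9 0x5f→b5/s1 VC-HIT; vc=[3,13,9]

SEQ = [MISS, MISS, MISS, L1-HIT, VC-HIT, MISS, VC-HIT, VC-HIT, VC-HIT, VC-HIT]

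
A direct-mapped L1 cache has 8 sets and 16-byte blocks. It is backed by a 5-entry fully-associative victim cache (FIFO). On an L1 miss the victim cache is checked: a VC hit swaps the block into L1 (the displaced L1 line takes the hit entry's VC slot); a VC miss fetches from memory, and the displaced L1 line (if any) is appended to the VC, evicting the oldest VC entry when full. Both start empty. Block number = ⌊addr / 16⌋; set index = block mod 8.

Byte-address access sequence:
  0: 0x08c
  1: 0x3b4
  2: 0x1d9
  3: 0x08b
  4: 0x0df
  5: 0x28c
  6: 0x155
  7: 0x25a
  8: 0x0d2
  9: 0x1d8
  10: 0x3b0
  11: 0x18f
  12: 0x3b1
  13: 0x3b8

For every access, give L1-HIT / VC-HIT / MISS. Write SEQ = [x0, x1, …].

#0 0x8c→b8/s0 MISS; vc=[]
#1 0x3b4→b59/s3 MISS; vc=[]
#2 0x1d9→b29/s5 MISS; vc=[]
#3 0x8b→b8/s0 L1-HIT; vc=[]
#4 0xdf→b13/s5 MISS; vc=[29]
#5 0x28c→b40/s0 MISS; vc=[29,8]
#6 0x155→b21/s5 MISS; vc=[29,8,13]
#7 0x25a→b37/s5 MISS; vc=[29,8,13,21]
#8 0xd2→b13/s5 VC-HIT; vc=[29,8,37,21]
#9 0x1d8→b29/s5 VC-HIT; vc=[13,8,37,21]
#10 0x3b0→b59/s3 L1-HIT; vc=[13,8,37,21]
#11 0x18f→b24/s0 MISS; vc=[13,8,37,21,40]
#12 0x3b1→b59/s3 L1-HIT; vc=[13,8,37,21,40]
#13 0x3b8→b59/s3 L1-HIT; vc=[13,8,37,21,40]

SEQ = [MISS, MISS, MISS, L1-HIT, MISS, MISS, MISS, MISS, VC-HIT, VC-HIT, L1-HIT, MISS, L1-HIT, L1-HIT]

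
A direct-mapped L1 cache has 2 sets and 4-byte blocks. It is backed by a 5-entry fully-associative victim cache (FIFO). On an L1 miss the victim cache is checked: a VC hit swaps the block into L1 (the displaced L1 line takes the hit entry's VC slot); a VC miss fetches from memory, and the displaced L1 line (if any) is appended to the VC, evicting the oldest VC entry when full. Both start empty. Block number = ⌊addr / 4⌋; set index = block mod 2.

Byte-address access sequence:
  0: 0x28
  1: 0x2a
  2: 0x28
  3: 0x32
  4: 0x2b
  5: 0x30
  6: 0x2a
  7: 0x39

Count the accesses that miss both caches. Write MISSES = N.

0: 0x28 (blk 10, set 0) → MISS  vc=[]
1: 0x2a (blk 10, set 0) → L1-HIT  vc=[]
2: 0x28 (blk 10, set 0) → L1-HIT  vc=[]
3: 0x32 (blk 12, set 0) → MISS  vc=[10]
4: 0x2b (blk 10, set 0) → VC-HIT  vc=[12]
5: 0x30 (blk 12, set 0) → VC-HIT  vc=[10]
6: 0x2a (blk 10, set 0) → VC-HIT  vc=[12]
7: 0x39 (blk 14, set 0) → MISS  vc=[12, 10]

MISSES = 3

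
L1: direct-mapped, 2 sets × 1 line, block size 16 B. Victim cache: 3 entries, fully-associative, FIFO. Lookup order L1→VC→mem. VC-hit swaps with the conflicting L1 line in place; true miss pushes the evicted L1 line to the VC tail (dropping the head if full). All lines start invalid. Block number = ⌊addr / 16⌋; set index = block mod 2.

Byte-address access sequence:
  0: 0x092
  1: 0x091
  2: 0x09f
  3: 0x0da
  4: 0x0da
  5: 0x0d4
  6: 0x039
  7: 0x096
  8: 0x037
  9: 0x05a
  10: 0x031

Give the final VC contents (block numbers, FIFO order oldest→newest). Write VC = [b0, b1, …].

VC = [9, 13, 5]

0: 0x92 (blk 9, set 1) → MISS  vc=[]
1: 0x91 (blk 9, set 1) → L1-HIT  vc=[]
2: 0x9f (blk 9, set 1) → L1-HIT  vc=[]
3: 0xda (blk 13, set 1) → MISS  vc=[9]
4: 0xda (blk 13, set 1) → L1-HIT  vc=[9]
5: 0xd4 (blk 13, set 1) → L1-HIT  vc=[9]
6: 0x39 (blk 3, set 1) → MISS  vc=[9, 13]
7: 0x96 (blk 9, set 1) → VC-HIT  vc=[3, 13]
8: 0x37 (blk 3, set 1) → VC-HIT  vc=[9, 13]
9: 0x5a (blk 5, set 1) → MISS  vc=[9, 13, 3]
10: 0x31 (blk 3, set 1) → VC-HIT  vc=[9, 13, 5]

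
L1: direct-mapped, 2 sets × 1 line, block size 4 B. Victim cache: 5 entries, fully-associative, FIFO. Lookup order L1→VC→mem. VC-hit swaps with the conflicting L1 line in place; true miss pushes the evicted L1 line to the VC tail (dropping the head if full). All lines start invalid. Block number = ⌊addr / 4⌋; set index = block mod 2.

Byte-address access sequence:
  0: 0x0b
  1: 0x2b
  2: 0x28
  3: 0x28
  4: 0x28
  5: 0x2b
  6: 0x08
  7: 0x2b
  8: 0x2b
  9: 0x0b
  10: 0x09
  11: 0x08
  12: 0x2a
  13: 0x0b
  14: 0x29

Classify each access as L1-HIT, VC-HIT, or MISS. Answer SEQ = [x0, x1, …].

SEQ = [MISS, MISS, L1-HIT, L1-HIT, L1-HIT, L1-HIT, VC-HIT, VC-HIT, L1-HIT, VC-HIT, L1-HIT, L1-HIT, VC-HIT, VC-HIT, VC-HIT]

0: 0xb (blk 2, set 0) → MISS  vc=[]
1: 0x2b (blk 10, set 0) → MISS  vc=[2]
2: 0x28 (blk 10, set 0) → L1-HIT  vc=[2]
3: 0x28 (blk 10, set 0) → L1-HIT  vc=[2]
4: 0x28 (blk 10, set 0) → L1-HIT  vc=[2]
5: 0x2b (blk 10, set 0) → L1-HIT  vc=[2]
6: 0x8 (blk 2, set 0) → VC-HIT  vc=[10]
7: 0x2b (blk 10, set 0) → VC-HIT  vc=[2]
8: 0x2b (blk 10, set 0) → L1-HIT  vc=[2]
9: 0xb (blk 2, set 0) → VC-HIT  vc=[10]
10: 0x9 (blk 2, set 0) → L1-HIT  vc=[10]
11: 0x8 (blk 2, set 0) → L1-HIT  vc=[10]
12: 0x2a (blk 10, set 0) → VC-HIT  vc=[2]
13: 0xb (blk 2, set 0) → VC-HIT  vc=[10]
14: 0x29 (blk 10, set 0) → VC-HIT  vc=[2]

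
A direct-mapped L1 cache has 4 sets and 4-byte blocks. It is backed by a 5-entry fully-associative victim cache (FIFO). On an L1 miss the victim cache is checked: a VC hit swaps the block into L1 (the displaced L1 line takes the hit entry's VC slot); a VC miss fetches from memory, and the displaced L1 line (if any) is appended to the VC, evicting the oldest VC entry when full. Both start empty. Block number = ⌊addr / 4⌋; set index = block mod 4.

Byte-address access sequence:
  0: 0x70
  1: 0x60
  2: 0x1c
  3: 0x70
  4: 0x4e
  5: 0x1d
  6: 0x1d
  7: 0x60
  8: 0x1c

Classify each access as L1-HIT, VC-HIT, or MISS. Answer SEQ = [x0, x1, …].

0: 0x70 (blk 28, set 0) → MISS  vc=[]
1: 0x60 (blk 24, set 0) → MISS  vc=[28]
2: 0x1c (blk 7, set 3) → MISS  vc=[28]
3: 0x70 (blk 28, set 0) → VC-HIT  vc=[24]
4: 0x4e (blk 19, set 3) → MISS  vc=[24, 7]
5: 0x1d (blk 7, set 3) → VC-HIT  vc=[24, 19]
6: 0x1d (blk 7, set 3) → L1-HIT  vc=[24, 19]
7: 0x60 (blk 24, set 0) → VC-HIT  vc=[28, 19]
8: 0x1c (blk 7, set 3) → L1-HIT  vc=[28, 19]

SEQ = [MISS, MISS, MISS, VC-HIT, MISS, VC-HIT, L1-HIT, VC-HIT, L1-HIT]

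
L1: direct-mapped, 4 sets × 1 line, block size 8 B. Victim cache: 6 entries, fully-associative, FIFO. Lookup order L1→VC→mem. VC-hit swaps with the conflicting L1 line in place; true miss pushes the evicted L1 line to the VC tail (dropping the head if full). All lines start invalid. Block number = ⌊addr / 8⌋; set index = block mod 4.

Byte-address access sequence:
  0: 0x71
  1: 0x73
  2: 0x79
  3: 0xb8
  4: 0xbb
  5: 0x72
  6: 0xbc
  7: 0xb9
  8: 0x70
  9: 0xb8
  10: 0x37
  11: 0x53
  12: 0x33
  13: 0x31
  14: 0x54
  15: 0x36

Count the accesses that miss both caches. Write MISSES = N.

#0 0x71→b14/s2 MISS; vc=[]
#1 0x73→b14/s2 L1-HIT; vc=[]
#2 0x79→b15/s3 MISS; vc=[]
#3 0xb8→b23/s3 MISS; vc=[15]
#4 0xbb→b23/s3 L1-HIT; vc=[15]
#5 0x72→b14/s2 L1-HIT; vc=[15]
#6 0xbc→b23/s3 L1-HIT; vc=[15]
#7 0xb9→b23/s3 L1-HIT; vc=[15]
#8 0x70→b14/s2 L1-HIT; vc=[15]
#9 0xb8→b23/s3 L1-HIT; vc=[15]
#10 0x37→b6/s2 MISS; vc=[15,14]
#11 0x53→b10/s2 MISS; vc=[15,14,6]
#12 0x33→b6/s2 VC-HIT; vc=[15,14,10]
#13 0x31→b6/s2 L1-HIT; vc=[15,14,10]
#14 0x54→b10/s2 VC-HIT; vc=[15,14,6]
#15 0x36→b6/s2 VC-HIT; vc=[15,14,10]

MISSES = 5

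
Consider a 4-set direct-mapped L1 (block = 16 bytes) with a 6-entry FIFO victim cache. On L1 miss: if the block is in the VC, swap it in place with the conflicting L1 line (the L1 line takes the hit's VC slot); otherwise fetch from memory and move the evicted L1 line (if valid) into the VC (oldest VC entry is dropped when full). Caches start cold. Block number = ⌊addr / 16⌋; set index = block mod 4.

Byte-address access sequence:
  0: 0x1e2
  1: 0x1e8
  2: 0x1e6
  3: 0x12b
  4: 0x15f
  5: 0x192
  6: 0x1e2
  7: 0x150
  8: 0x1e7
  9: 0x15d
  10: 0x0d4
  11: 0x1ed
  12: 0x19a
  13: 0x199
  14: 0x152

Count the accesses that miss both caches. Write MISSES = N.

MISSES = 5

0: 0x1e2 (blk 30, set 2) → MISS  vc=[]
1: 0x1e8 (blk 30, set 2) → L1-HIT  vc=[]
2: 0x1e6 (blk 30, set 2) → L1-HIT  vc=[]
3: 0x12b (blk 18, set 2) → MISS  vc=[30]
4: 0x15f (blk 21, set 1) → MISS  vc=[30]
5: 0x192 (blk 25, set 1) → MISS  vc=[30, 21]
6: 0x1e2 (blk 30, set 2) → VC-HIT  vc=[18, 21]
7: 0x150 (blk 21, set 1) → VC-HIT  vc=[18, 25]
8: 0x1e7 (blk 30, set 2) → L1-HIT  vc=[18, 25]
9: 0x15d (blk 21, set 1) → L1-HIT  vc=[18, 25]
10: 0xd4 (blk 13, set 1) → MISS  vc=[18, 25, 21]
11: 0x1ed (blk 30, set 2) → L1-HIT  vc=[18, 25, 21]
12: 0x19a (blk 25, set 1) → VC-HIT  vc=[18, 13, 21]
13: 0x199 (blk 25, set 1) → L1-HIT  vc=[18, 13, 21]
14: 0x152 (blk 21, set 1) → VC-HIT  vc=[18, 13, 25]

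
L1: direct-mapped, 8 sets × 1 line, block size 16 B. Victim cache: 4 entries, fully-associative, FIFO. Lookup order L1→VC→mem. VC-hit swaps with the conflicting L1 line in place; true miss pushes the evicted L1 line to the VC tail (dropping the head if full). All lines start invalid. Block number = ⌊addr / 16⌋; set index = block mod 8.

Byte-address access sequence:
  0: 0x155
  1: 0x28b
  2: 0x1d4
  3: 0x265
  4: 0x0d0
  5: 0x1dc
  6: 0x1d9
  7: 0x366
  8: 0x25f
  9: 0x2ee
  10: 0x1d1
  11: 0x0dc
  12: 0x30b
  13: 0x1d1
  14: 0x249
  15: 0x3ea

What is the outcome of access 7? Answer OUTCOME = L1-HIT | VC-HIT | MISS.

#0 0x155→b21/s5 MISS; vc=[]
#1 0x28b→b40/s0 MISS; vc=[]
#2 0x1d4→b29/s5 MISS; vc=[21]
#3 0x265→b38/s6 MISS; vc=[21]
#4 0xd0→b13/s5 MISS; vc=[21,29]
#5 0x1dc→b29/s5 VC-HIT; vc=[21,13]
#6 0x1d9→b29/s5 L1-HIT; vc=[21,13]
#7 0x366→b54/s6 MISS; vc=[21,13,38]
#8 0x25f→b37/s5 MISS; vc=[21,13,38,29]
#9 0x2ee→b46/s6 MISS; vc=[13,38,29,54]
#10 0x1d1→b29/s5 VC-HIT; vc=[13,38,37,54]
#11 0xdc→b13/s5 VC-HIT; vc=[29,38,37,54]
#12 0x30b→b48/s0 MISS; vc=[38,37,54,40]
#13 0x1d1→b29/s5 MISS; vc=[37,54,40,13]
#14 0x249→b36/s4 MISS; vc=[37,54,40,13]
#15 0x3ea→b62/s6 MISS; vc=[54,40,13,46]

OUTCOME = MISS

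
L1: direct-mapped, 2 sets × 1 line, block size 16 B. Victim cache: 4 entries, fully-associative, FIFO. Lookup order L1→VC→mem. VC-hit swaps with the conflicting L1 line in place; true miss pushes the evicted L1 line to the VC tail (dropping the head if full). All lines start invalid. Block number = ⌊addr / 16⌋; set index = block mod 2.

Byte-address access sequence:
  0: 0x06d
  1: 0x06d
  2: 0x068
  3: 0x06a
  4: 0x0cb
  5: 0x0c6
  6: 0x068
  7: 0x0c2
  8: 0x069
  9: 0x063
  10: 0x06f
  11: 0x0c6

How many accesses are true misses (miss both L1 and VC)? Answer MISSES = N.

0: 0x6d (blk 6, set 0) → MISS  vc=[]
1: 0x6d (blk 6, set 0) → L1-HIT  vc=[]
2: 0x68 (blk 6, set 0) → L1-HIT  vc=[]
3: 0x6a (blk 6, set 0) → L1-HIT  vc=[]
4: 0xcb (blk 12, set 0) → MISS  vc=[6]
5: 0xc6 (blk 12, set 0) → L1-HIT  vc=[6]
6: 0x68 (blk 6, set 0) → VC-HIT  vc=[12]
7: 0xc2 (blk 12, set 0) → VC-HIT  vc=[6]
8: 0x69 (blk 6, set 0) → VC-HIT  vc=[12]
9: 0x63 (blk 6, set 0) → L1-HIT  vc=[12]
10: 0x6f (blk 6, set 0) → L1-HIT  vc=[12]
11: 0xc6 (blk 12, set 0) → VC-HIT  vc=[6]

MISSES = 2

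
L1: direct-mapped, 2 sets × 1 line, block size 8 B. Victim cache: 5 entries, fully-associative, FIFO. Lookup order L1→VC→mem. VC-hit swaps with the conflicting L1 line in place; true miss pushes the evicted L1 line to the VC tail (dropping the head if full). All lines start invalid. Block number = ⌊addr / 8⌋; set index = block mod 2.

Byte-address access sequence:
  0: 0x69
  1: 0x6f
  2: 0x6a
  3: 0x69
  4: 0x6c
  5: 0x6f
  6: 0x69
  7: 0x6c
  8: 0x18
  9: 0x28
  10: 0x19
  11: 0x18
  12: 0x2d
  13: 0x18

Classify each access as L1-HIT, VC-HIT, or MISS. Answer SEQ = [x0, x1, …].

#0 0x69→b13/s1 MISS; vc=[]
#1 0x6f→b13/s1 L1-HIT; vc=[]
#2 0x6a→b13/s1 L1-HIT; vc=[]
#3 0x69→b13/s1 L1-HIT; vc=[]
#4 0x6c→b13/s1 L1-HIT; vc=[]
#5 0x6f→b13/s1 L1-HIT; vc=[]
#6 0x69→b13/s1 L1-HIT; vc=[]
#7 0x6c→b13/s1 L1-HIT; vc=[]
#8 0x18→b3/s1 MISS; vc=[13]
#9 0x28→b5/s1 MISS; vc=[13,3]
#10 0x19→b3/s1 VC-HIT; vc=[13,5]
#11 0x18→b3/s1 L1-HIT; vc=[13,5]
#12 0x2d→b5/s1 VC-HIT; vc=[13,3]
#13 0x18→b3/s1 VC-HIT; vc=[13,5]

SEQ = [MISS, L1-HIT, L1-HIT, L1-HIT, L1-HIT, L1-HIT, L1-HIT, L1-HIT, MISS, MISS, VC-HIT, L1-HIT, VC-HIT, VC-HIT]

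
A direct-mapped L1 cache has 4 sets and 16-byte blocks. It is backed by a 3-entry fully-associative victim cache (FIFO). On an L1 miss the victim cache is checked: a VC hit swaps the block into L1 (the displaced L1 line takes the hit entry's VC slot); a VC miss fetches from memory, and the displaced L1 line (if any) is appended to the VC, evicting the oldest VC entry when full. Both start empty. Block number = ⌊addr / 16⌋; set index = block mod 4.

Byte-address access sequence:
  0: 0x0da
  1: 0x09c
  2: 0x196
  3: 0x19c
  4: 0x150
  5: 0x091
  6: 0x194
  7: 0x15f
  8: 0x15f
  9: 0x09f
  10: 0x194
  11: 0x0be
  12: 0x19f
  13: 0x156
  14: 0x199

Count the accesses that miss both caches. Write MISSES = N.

0: 0xda (blk 13, set 1) → MISS  vc=[]
1: 0x9c (blk 9, set 1) → MISS  vc=[13]
2: 0x196 (blk 25, set 1) → MISS  vc=[13, 9]
3: 0x19c (blk 25, set 1) → L1-HIT  vc=[13, 9]
4: 0x150 (blk 21, set 1) → MISS  vc=[13, 9, 25]
5: 0x91 (blk 9, set 1) → VC-HIT  vc=[13, 21, 25]
6: 0x194 (blk 25, set 1) → VC-HIT  vc=[13, 21, 9]
7: 0x15f (blk 21, set 1) → VC-HIT  vc=[13, 25, 9]
8: 0x15f (blk 21, set 1) → L1-HIT  vc=[13, 25, 9]
9: 0x9f (blk 9, set 1) → VC-HIT  vc=[13, 25, 21]
10: 0x194 (blk 25, set 1) → VC-HIT  vc=[13, 9, 21]
11: 0xbe (blk 11, set 3) → MISS  vc=[13, 9, 21]
12: 0x19f (blk 25, set 1) → L1-HIT  vc=[13, 9, 21]
13: 0x156 (blk 21, set 1) → VC-HIT  vc=[13, 9, 25]
14: 0x199 (blk 25, set 1) → VC-HIT  vc=[13, 9, 21]

MISSES = 5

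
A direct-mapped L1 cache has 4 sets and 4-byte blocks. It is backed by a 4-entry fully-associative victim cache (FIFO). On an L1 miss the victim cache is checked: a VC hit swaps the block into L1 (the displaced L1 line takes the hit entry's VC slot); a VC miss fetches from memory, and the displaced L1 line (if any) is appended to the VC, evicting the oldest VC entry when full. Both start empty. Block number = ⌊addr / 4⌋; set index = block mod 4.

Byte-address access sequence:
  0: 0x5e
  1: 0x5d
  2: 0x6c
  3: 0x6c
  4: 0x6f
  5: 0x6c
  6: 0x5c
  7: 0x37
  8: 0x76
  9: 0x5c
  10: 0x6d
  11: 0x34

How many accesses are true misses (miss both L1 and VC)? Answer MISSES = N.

MISSES = 4

#0 0x5e→b23/s3 MISS; vc=[]
#1 0x5d→b23/s3 L1-HIT; vc=[]
#2 0x6c→b27/s3 MISS; vc=[23]
#3 0x6c→b27/s3 L1-HIT; vc=[23]
#4 0x6f→b27/s3 L1-HIT; vc=[23]
#5 0x6c→b27/s3 L1-HIT; vc=[23]
#6 0x5c→b23/s3 VC-HIT; vc=[27]
#7 0x37→b13/s1 MISS; vc=[27]
#8 0x76→b29/s1 MISS; vc=[27,13]
#9 0x5c→b23/s3 L1-HIT; vc=[27,13]
#10 0x6d→b27/s3 VC-HIT; vc=[23,13]
#11 0x34→b13/s1 VC-HIT; vc=[23,29]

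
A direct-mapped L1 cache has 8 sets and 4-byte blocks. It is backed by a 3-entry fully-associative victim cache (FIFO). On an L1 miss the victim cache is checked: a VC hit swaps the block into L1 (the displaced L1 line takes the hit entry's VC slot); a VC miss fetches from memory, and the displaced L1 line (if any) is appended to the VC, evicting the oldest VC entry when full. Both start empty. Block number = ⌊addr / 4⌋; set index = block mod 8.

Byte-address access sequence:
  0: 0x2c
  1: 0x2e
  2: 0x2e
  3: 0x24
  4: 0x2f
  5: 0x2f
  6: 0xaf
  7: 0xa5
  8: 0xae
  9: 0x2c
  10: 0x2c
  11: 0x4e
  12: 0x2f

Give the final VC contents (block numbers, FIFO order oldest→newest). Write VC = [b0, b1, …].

#0 0x2c→b11/s3 MISS; vc=[]
#1 0x2e→b11/s3 L1-HIT; vc=[]
#2 0x2e→b11/s3 L1-HIT; vc=[]
#3 0x24→b9/s1 MISS; vc=[]
#4 0x2f→b11/s3 L1-HIT; vc=[]
#5 0x2f→b11/s3 L1-HIT; vc=[]
#6 0xaf→b43/s3 MISS; vc=[11]
#7 0xa5→b41/s1 MISS; vc=[11,9]
#8 0xae→b43/s3 L1-HIT; vc=[11,9]
#9 0x2c→b11/s3 VC-HIT; vc=[43,9]
#10 0x2c→b11/s3 L1-HIT; vc=[43,9]
#11 0x4e→b19/s3 MISS; vc=[43,9,11]
#12 0x2f→b11/s3 VC-HIT; vc=[43,9,19]

VC = [43, 9, 19]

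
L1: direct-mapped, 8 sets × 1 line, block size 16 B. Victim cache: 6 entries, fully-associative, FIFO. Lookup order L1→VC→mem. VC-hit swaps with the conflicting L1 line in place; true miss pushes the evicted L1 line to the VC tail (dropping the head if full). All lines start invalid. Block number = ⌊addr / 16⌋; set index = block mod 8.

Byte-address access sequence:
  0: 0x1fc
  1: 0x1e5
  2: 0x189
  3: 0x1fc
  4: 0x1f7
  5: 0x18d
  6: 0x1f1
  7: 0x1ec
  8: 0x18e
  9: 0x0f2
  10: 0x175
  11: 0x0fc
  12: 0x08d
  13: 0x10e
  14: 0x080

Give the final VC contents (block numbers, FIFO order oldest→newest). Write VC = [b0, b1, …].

VC = [31, 23, 24, 16]

  [0] addr=0x1fc blk=31 s=7: MISS | VC []
  [1] addr=0x1e5 blk=30 s=6: MISS | VC []
  [2] addr=0x189 blk=24 s=0: MISS | VC []
  [3] addr=0x1fc blk=31 s=7: L1-HIT | VC []
  [4] addr=0x1f7 blk=31 s=7: L1-HIT | VC []
  [5] addr=0x18d blk=24 s=0: L1-HIT | VC []
  [6] addr=0x1f1 blk=31 s=7: L1-HIT | VC []
  [7] addr=0x1ec blk=30 s=6: L1-HIT | VC []
  [8] addr=0x18e blk=24 s=0: L1-HIT | VC []
  [9] addr=0xf2 blk=15 s=7: MISS | VC [31]
  [10] addr=0x175 blk=23 s=7: MISS | VC [31, 15]
  [11] addr=0xfc blk=15 s=7: VC-HIT | VC [31, 23]
  [12] addr=0x8d blk=8 s=0: MISS | VC [31, 23, 24]
  [13] addr=0x10e blk=16 s=0: MISS | VC [31, 23, 24, 8]
  [14] addr=0x80 blk=8 s=0: VC-HIT | VC [31, 23, 24, 16]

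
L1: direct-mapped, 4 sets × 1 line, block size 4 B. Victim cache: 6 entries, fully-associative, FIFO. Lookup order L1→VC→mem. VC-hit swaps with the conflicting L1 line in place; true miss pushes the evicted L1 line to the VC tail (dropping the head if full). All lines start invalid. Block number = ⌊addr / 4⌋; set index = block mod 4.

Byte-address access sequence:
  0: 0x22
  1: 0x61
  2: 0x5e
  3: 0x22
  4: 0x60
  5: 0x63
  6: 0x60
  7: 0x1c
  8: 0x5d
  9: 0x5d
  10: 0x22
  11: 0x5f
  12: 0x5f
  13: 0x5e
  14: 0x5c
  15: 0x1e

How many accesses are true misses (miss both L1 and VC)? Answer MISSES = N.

#0 0x22→b8/s0 MISS; vc=[]
#1 0x61→b24/s0 MISS; vc=[8]
#2 0x5e→b23/s3 MISS; vc=[8]
#3 0x22→b8/s0 VC-HIT; vc=[24]
#4 0x60→b24/s0 VC-HIT; vc=[8]
#5 0x63→b24/s0 L1-HIT; vc=[8]
#6 0x60→b24/s0 L1-HIT; vc=[8]
#7 0x1c→b7/s3 MISS; vc=[8,23]
#8 0x5d→b23/s3 VC-HIT; vc=[8,7]
#9 0x5d→b23/s3 L1-HIT; vc=[8,7]
#10 0x22→b8/s0 VC-HIT; vc=[24,7]
#11 0x5f→b23/s3 L1-HIT; vc=[24,7]
#12 0x5f→b23/s3 L1-HIT; vc=[24,7]
#13 0x5e→b23/s3 L1-HIT; vc=[24,7]
#14 0x5c→b23/s3 L1-HIT; vc=[24,7]
#15 0x1e→b7/s3 VC-HIT; vc=[24,23]

MISSES = 4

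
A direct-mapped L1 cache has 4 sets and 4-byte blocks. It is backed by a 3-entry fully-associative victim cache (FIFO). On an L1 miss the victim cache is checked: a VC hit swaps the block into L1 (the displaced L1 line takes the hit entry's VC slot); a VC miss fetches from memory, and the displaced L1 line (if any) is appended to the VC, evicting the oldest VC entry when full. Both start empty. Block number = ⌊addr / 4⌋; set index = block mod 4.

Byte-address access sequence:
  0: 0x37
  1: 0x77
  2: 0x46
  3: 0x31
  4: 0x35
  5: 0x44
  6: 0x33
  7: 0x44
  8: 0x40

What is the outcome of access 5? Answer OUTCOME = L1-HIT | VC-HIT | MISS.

  [0] addr=0x37 blk=13 s=1: MISS | VC []
  [1] addr=0x77 blk=29 s=1: MISS | VC [13]
  [2] addr=0x46 blk=17 s=1: MISS | VC [13, 29]
  [3] addr=0x31 blk=12 s=0: MISS | VC [13, 29]
  [4] addr=0x35 blk=13 s=1: VC-HIT | VC [17, 29]
  [5] addr=0x44 blk=17 s=1: VC-HIT | VC [13, 29]
  [6] addr=0x33 blk=12 s=0: L1-HIT | VC [13, 29]
  [7] addr=0x44 blk=17 s=1: L1-HIT | VC [13, 29]
  [8] addr=0x40 blk=16 s=0: MISS | VC [13, 29, 12]

OUTCOME = VC-HIT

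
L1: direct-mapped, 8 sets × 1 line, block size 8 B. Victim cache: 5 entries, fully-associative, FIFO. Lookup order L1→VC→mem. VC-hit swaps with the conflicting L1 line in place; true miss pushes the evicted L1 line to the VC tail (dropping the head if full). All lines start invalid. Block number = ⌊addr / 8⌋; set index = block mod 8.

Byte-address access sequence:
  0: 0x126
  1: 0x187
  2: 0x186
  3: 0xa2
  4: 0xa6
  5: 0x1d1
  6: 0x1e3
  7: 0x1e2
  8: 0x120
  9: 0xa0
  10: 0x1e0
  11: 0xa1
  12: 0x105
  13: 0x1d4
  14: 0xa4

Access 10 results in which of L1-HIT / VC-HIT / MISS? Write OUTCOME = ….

  [0] addr=0x126 blk=36 s=4: MISS | VC []
  [1] addr=0x187 blk=48 s=0: MISS | VC []
  [2] addr=0x186 blk=48 s=0: L1-HIT | VC []
  [3] addr=0xa2 blk=20 s=4: MISS | VC [36]
  [4] addr=0xa6 blk=20 s=4: L1-HIT | VC [36]
  [5] addr=0x1d1 blk=58 s=2: MISS | VC [36]
  [6] addr=0x1e3 blk=60 s=4: MISS | VC [36, 20]
  [7] addr=0x1e2 blk=60 s=4: L1-HIT | VC [36, 20]
  [8] addr=0x120 blk=36 s=4: VC-HIT | VC [60, 20]
  [9] addr=0xa0 blk=20 s=4: VC-HIT | VC [60, 36]
  [10] addr=0x1e0 blk=60 s=4: VC-HIT | VC [20, 36]
  [11] addr=0xa1 blk=20 s=4: VC-HIT | VC [60, 36]
  [12] addr=0x105 blk=32 s=0: MISS | VC [60, 36, 48]
  [13] addr=0x1d4 blk=58 s=2: L1-HIT | VC [60, 36, 48]
  [14] addr=0xa4 blk=20 s=4: L1-HIT | VC [60, 36, 48]

OUTCOME = VC-HIT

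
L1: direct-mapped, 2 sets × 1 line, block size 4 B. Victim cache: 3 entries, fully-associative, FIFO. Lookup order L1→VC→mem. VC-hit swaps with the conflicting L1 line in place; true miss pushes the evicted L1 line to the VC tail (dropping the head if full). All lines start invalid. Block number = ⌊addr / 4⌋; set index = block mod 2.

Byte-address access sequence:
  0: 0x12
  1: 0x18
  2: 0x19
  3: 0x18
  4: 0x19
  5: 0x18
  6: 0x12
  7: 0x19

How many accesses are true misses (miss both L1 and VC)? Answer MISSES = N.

  [0] addr=0x12 blk=4 s=0: MISS | VC []
  [1] addr=0x18 blk=6 s=0: MISS | VC [4]
  [2] addr=0x19 blk=6 s=0: L1-HIT | VC [4]
  [3] addr=0x18 blk=6 s=0: L1-HIT | VC [4]
  [4] addr=0x19 blk=6 s=0: L1-HIT | VC [4]
  [5] addr=0x18 blk=6 s=0: L1-HIT | VC [4]
  [6] addr=0x12 blk=4 s=0: VC-HIT | VC [6]
  [7] addr=0x19 blk=6 s=0: VC-HIT | VC [4]

MISSES = 2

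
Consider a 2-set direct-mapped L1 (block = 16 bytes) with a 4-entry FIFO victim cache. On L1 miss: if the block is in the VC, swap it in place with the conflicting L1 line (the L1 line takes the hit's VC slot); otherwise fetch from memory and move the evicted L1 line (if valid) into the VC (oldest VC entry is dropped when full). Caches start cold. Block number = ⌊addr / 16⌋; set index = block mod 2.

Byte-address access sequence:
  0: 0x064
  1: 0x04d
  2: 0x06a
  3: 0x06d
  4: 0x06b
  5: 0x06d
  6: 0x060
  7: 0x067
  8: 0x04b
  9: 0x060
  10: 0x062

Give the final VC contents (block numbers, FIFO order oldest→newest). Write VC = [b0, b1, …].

0: 0x64 (blk 6, set 0) → MISS  vc=[]
1: 0x4d (blk 4, set 0) → MISS  vc=[6]
2: 0x6a (blk 6, set 0) → VC-HIT  vc=[4]
3: 0x6d (blk 6, set 0) → L1-HIT  vc=[4]
4: 0x6b (blk 6, set 0) → L1-HIT  vc=[4]
5: 0x6d (blk 6, set 0) → L1-HIT  vc=[4]
6: 0x60 (blk 6, set 0) → L1-HIT  vc=[4]
7: 0x67 (blk 6, set 0) → L1-HIT  vc=[4]
8: 0x4b (blk 4, set 0) → VC-HIT  vc=[6]
9: 0x60 (blk 6, set 0) → VC-HIT  vc=[4]
10: 0x62 (blk 6, set 0) → L1-HIT  vc=[4]

VC = [4]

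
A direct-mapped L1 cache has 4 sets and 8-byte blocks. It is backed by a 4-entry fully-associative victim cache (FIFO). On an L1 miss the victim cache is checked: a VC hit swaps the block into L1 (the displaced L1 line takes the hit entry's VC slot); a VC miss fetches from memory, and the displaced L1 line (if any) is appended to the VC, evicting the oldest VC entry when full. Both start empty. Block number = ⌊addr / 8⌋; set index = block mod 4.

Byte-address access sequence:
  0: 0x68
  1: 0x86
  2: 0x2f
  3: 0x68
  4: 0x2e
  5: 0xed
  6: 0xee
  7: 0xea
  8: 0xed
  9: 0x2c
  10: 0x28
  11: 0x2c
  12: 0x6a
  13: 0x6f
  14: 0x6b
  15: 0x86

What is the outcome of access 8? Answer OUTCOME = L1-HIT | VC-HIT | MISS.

OUTCOME = L1-HIT

  [0] addr=0x68 blk=13 s=1: MISS | VC []
  [1] addr=0x86 blk=16 s=0: MISS | VC []
  [2] addr=0x2f blk=5 s=1: MISS | VC [13]
  [3] addr=0x68 blk=13 s=1: VC-HIT | VC [5]
  [4] addr=0x2e blk=5 s=1: VC-HIT | VC [13]
  [5] addr=0xed blk=29 s=1: MISS | VC [13, 5]
  [6] addr=0xee blk=29 s=1: L1-HIT | VC [13, 5]
  [7] addr=0xea blk=29 s=1: L1-HIT | VC [13, 5]
  [8] addr=0xed blk=29 s=1: L1-HIT | VC [13, 5]
  [9] addr=0x2c blk=5 s=1: VC-HIT | VC [13, 29]
  [10] addr=0x28 blk=5 s=1: L1-HIT | VC [13, 29]
  [11] addr=0x2c blk=5 s=1: L1-HIT | VC [13, 29]
  [12] addr=0x6a blk=13 s=1: VC-HIT | VC [5, 29]
  [13] addr=0x6f blk=13 s=1: L1-HIT | VC [5, 29]
  [14] addr=0x6b blk=13 s=1: L1-HIT | VC [5, 29]
  [15] addr=0x86 blk=16 s=0: L1-HIT | VC [5, 29]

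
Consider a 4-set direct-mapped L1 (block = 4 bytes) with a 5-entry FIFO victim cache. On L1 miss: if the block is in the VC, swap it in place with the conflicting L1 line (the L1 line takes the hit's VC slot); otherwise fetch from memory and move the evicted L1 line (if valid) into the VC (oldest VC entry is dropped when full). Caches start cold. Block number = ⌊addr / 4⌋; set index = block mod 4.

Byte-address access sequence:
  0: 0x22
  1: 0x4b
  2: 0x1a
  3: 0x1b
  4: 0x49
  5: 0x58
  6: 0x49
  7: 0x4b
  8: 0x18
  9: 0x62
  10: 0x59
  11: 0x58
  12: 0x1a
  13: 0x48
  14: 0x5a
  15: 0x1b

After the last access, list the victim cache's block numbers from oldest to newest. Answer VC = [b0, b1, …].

VC = [22, 18, 8]

0: 0x22 (blk 8, set 0) → MISS  vc=[]
1: 0x4b (blk 18, set 2) → MISS  vc=[]
2: 0x1a (blk 6, set 2) → MISS  vc=[18]
3: 0x1b (blk 6, set 2) → L1-HIT  vc=[18]
4: 0x49 (blk 18, set 2) → VC-HIT  vc=[6]
5: 0x58 (blk 22, set 2) → MISS  vc=[6, 18]
6: 0x49 (blk 18, set 2) → VC-HIT  vc=[6, 22]
7: 0x4b (blk 18, set 2) → L1-HIT  vc=[6, 22]
8: 0x18 (blk 6, set 2) → VC-HIT  vc=[18, 22]
9: 0x62 (blk 24, set 0) → MISS  vc=[18, 22, 8]
10: 0x59 (blk 22, set 2) → VC-HIT  vc=[18, 6, 8]
11: 0x58 (blk 22, set 2) → L1-HIT  vc=[18, 6, 8]
12: 0x1a (blk 6, set 2) → VC-HIT  vc=[18, 22, 8]
13: 0x48 (blk 18, set 2) → VC-HIT  vc=[6, 22, 8]
14: 0x5a (blk 22, set 2) → VC-HIT  vc=[6, 18, 8]
15: 0x1b (blk 6, set 2) → VC-HIT  vc=[22, 18, 8]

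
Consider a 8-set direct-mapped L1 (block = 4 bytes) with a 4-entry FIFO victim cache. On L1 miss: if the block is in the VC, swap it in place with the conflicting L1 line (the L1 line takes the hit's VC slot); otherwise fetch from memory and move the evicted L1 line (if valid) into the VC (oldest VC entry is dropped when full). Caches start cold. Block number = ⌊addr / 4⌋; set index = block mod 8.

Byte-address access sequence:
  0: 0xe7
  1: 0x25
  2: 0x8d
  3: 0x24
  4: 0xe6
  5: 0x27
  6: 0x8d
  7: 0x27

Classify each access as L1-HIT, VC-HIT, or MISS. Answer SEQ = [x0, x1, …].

#0 0xe7→b57/s1 MISS; vc=[]
#1 0x25→b9/s1 MISS; vc=[57]
#2 0x8d→b35/s3 MISS; vc=[57]
#3 0x24→b9/s1 L1-HIT; vc=[57]
#4 0xe6→b57/s1 VC-HIT; vc=[9]
#5 0x27→b9/s1 VC-HIT; vc=[57]
#6 0x8d→b35/s3 L1-HIT; vc=[57]
#7 0x27→b9/s1 L1-HIT; vc=[57]

SEQ = [MISS, MISS, MISS, L1-HIT, VC-HIT, VC-HIT, L1-HIT, L1-HIT]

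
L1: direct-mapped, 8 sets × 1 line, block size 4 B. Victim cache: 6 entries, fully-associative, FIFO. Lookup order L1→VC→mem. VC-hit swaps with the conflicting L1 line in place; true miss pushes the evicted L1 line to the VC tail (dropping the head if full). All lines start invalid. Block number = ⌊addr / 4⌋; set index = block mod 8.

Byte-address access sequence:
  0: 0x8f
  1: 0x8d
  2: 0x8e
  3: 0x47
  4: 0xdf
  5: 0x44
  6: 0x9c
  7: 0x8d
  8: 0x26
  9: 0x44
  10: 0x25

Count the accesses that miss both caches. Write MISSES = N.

MISSES = 5

0: 0x8f (blk 35, set 3) → MISS  vc=[]
1: 0x8d (blk 35, set 3) → L1-HIT  vc=[]
2: 0x8e (blk 35, set 3) → L1-HIT  vc=[]
3: 0x47 (blk 17, set 1) → MISS  vc=[]
4: 0xdf (blk 55, set 7) → MISS  vc=[]
5: 0x44 (blk 17, set 1) → L1-HIT  vc=[]
6: 0x9c (blk 39, set 7) → MISS  vc=[55]
7: 0x8d (blk 35, set 3) → L1-HIT  vc=[55]
8: 0x26 (blk 9, set 1) → MISS  vc=[55, 17]
9: 0x44 (blk 17, set 1) → VC-HIT  vc=[55, 9]
10: 0x25 (blk 9, set 1) → VC-HIT  vc=[55, 17]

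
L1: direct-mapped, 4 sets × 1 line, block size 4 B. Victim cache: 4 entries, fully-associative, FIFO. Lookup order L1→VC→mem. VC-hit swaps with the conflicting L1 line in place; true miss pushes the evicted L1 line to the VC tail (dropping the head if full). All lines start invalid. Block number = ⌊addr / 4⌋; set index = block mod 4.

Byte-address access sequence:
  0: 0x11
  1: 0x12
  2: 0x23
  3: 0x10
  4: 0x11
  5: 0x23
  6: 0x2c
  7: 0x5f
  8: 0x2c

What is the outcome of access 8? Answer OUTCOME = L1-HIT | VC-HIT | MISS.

OUTCOME = VC-HIT

0: 0x11 (blk 4, set 0) → MISS  vc=[]
1: 0x12 (blk 4, set 0) → L1-HIT  vc=[]
2: 0x23 (blk 8, set 0) → MISS  vc=[4]
3: 0x10 (blk 4, set 0) → VC-HIT  vc=[8]
4: 0x11 (blk 4, set 0) → L1-HIT  vc=[8]
5: 0x23 (blk 8, set 0) → VC-HIT  vc=[4]
6: 0x2c (blk 11, set 3) → MISS  vc=[4]
7: 0x5f (blk 23, set 3) → MISS  vc=[4, 11]
8: 0x2c (blk 11, set 3) → VC-HIT  vc=[4, 23]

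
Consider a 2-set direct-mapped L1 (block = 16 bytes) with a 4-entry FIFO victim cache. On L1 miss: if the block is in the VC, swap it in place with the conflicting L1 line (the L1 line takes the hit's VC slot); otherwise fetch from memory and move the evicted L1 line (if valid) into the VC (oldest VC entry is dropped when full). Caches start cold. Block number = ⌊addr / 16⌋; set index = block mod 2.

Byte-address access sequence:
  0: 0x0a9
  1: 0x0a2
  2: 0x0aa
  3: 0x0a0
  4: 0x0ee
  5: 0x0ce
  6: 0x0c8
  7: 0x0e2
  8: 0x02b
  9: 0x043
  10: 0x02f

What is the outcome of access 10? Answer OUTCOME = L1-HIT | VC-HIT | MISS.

OUTCOME = VC-HIT

#0 0xa9→b10/s0 MISS; vc=[]
#1 0xa2→b10/s0 L1-HIT; vc=[]
#2 0xaa→b10/s0 L1-HIT; vc=[]
#3 0xa0→b10/s0 L1-HIT; vc=[]
#4 0xee→b14/s0 MISS; vc=[10]
#5 0xce→b12/s0 MISS; vc=[10,14]
#6 0xc8→b12/s0 L1-HIT; vc=[10,14]
#7 0xe2→b14/s0 VC-HIT; vc=[10,12]
#8 0x2b→b2/s0 MISS; vc=[10,12,14]
#9 0x43→b4/s0 MISS; vc=[10,12,14,2]
#10 0x2f→b2/s0 VC-HIT; vc=[10,12,14,4]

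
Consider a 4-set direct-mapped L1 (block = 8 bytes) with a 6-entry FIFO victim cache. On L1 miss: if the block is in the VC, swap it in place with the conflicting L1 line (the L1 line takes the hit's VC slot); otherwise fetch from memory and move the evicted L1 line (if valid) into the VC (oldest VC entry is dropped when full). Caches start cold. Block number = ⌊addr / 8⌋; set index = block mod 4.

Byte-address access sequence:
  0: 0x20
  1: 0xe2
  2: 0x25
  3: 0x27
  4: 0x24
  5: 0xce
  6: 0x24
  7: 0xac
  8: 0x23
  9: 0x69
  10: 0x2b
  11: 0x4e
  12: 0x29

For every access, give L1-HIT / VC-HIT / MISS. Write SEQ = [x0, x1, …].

  [0] addr=0x20 blk=4 s=0: MISS | VC []
  [1] addr=0xe2 blk=28 s=0: MISS | VC [4]
  [2] addr=0x25 blk=4 s=0: VC-HIT | VC [28]
  [3] addr=0x27 blk=4 s=0: L1-HIT | VC [28]
  [4] addr=0x24 blk=4 s=0: L1-HIT | VC [28]
  [5] addr=0xce blk=25 s=1: MISS | VC [28]
  [6] addr=0x24 blk=4 s=0: L1-HIT | VC [28]
  [7] addr=0xac blk=21 s=1: MISS | VC [28, 25]
  [8] addr=0x23 blk=4 s=0: L1-HIT | VC [28, 25]
  [9] addr=0x69 blk=13 s=1: MISS | VC [28, 25, 21]
  [10] addr=0x2b blk=5 s=1: MISS | VC [28, 25, 21, 13]
  [11] addr=0x4e blk=9 s=1: MISS | VC [28, 25, 21, 13, 5]
  [12] addr=0x29 blk=5 s=1: VC-HIT | VC [28, 25, 21, 13, 9]

SEQ = [MISS, MISS, VC-HIT, L1-HIT, L1-HIT, MISS, L1-HIT, MISS, L1-HIT, MISS, MISS, MISS, VC-HIT]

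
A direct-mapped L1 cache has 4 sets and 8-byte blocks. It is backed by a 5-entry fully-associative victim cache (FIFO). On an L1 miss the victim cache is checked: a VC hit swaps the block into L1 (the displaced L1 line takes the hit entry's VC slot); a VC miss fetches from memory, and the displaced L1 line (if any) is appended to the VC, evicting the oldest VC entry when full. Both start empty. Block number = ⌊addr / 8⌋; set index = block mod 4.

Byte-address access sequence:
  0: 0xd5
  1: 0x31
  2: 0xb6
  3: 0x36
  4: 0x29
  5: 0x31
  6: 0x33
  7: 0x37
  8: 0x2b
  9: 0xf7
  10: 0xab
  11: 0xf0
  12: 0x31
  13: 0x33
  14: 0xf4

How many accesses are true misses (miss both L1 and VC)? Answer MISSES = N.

MISSES = 6

0: 0xd5 (blk 26, set 2) → MISS  vc=[]
1: 0x31 (blk 6, set 2) → MISS  vc=[26]
2: 0xb6 (blk 22, set 2) → MISS  vc=[26, 6]
3: 0x36 (blk 6, set 2) → VC-HIT  vc=[26, 22]
4: 0x29 (blk 5, set 1) → MISS  vc=[26, 22]
5: 0x31 (blk 6, set 2) → L1-HIT  vc=[26, 22]
6: 0x33 (blk 6, set 2) → L1-HIT  vc=[26, 22]
7: 0x37 (blk 6, set 2) → L1-HIT  vc=[26, 22]
8: 0x2b (blk 5, set 1) → L1-HIT  vc=[26, 22]
9: 0xf7 (blk 30, set 2) → MISS  vc=[26, 22, 6]
10: 0xab (blk 21, set 1) → MISS  vc=[26, 22, 6, 5]
11: 0xf0 (blk 30, set 2) → L1-HIT  vc=[26, 22, 6, 5]
12: 0x31 (blk 6, set 2) → VC-HIT  vc=[26, 22, 30, 5]
13: 0x33 (blk 6, set 2) → L1-HIT  vc=[26, 22, 30, 5]
14: 0xf4 (blk 30, set 2) → VC-HIT  vc=[26, 22, 6, 5]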